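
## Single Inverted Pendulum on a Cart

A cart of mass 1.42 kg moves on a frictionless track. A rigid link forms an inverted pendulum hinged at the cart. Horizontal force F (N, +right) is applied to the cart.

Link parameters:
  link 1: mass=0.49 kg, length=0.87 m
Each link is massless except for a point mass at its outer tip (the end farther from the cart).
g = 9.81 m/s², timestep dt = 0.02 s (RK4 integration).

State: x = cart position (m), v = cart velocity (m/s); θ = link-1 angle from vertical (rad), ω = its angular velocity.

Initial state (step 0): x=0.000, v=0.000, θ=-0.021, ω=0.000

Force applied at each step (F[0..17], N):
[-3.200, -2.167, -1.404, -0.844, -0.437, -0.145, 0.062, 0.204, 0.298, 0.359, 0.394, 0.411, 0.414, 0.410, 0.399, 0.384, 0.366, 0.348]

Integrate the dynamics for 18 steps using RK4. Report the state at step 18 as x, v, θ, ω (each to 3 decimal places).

apply F[0]=-3.200 → step 1: x=-0.000, v=-0.044, θ=-0.021, ω=0.045
apply F[1]=-2.167 → step 2: x=-0.002, v=-0.073, θ=-0.019, ω=0.074
apply F[2]=-1.404 → step 3: x=-0.003, v=-0.091, θ=-0.018, ω=0.092
apply F[3]=-0.844 → step 4: x=-0.005, v=-0.102, θ=-0.016, ω=0.100
apply F[4]=-0.437 → step 5: x=-0.007, v=-0.107, θ=-0.014, ω=0.103
apply F[5]=-0.145 → step 6: x=-0.009, v=-0.108, θ=-0.012, ω=0.101
apply F[6]=+0.062 → step 7: x=-0.012, v=-0.107, θ=-0.010, ω=0.097
apply F[7]=+0.204 → step 8: x=-0.014, v=-0.103, θ=-0.008, ω=0.091
apply F[8]=+0.298 → step 9: x=-0.016, v=-0.099, θ=-0.006, ω=0.084
apply F[9]=+0.359 → step 10: x=-0.018, v=-0.093, θ=-0.004, ω=0.077
apply F[10]=+0.394 → step 11: x=-0.019, v=-0.087, θ=-0.003, ω=0.069
apply F[11]=+0.411 → step 12: x=-0.021, v=-0.082, θ=-0.002, ω=0.062
apply F[12]=+0.414 → step 13: x=-0.023, v=-0.076, θ=-0.001, ω=0.055
apply F[13]=+0.410 → step 14: x=-0.024, v=-0.070, θ=0.000, ω=0.048
apply F[14]=+0.399 → step 15: x=-0.025, v=-0.064, θ=0.001, ω=0.042
apply F[15]=+0.384 → step 16: x=-0.027, v=-0.059, θ=0.002, ω=0.036
apply F[16]=+0.366 → step 17: x=-0.028, v=-0.054, θ=0.003, ω=0.031
apply F[17]=+0.348 → step 18: x=-0.029, v=-0.049, θ=0.003, ω=0.026

Answer: x=-0.029, v=-0.049, θ=0.003, ω=0.026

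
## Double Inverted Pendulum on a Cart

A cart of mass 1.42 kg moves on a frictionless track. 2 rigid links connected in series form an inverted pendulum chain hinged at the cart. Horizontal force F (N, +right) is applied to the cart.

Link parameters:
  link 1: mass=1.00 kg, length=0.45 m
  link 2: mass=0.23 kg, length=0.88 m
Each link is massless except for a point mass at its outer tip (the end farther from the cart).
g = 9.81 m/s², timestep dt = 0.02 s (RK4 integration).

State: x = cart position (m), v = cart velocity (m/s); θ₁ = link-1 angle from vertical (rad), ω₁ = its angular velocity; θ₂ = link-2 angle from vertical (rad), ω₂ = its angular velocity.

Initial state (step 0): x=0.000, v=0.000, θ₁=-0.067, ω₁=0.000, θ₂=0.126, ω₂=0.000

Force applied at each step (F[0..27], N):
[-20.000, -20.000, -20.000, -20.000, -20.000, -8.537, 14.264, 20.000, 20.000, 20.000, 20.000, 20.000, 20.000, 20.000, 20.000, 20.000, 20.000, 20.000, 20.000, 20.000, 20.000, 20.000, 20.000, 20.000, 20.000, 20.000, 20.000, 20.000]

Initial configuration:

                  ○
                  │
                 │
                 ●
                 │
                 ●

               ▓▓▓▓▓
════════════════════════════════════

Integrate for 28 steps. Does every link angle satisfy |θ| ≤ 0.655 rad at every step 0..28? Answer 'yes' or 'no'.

Answer: yes

Derivation:
apply F[0]=-20.000 → step 1: x=-0.003, v=-0.270, θ₁=-0.062, ω₁=0.550, θ₂=0.127, ω₂=0.056
apply F[1]=-20.000 → step 2: x=-0.011, v=-0.542, θ₁=-0.045, ω₁=1.112, θ₂=0.128, ω₂=0.107
apply F[2]=-20.000 → step 3: x=-0.024, v=-0.818, θ₁=-0.017, ω₁=1.697, θ₂=0.131, ω₂=0.149
apply F[3]=-20.000 → step 4: x=-0.044, v=-1.100, θ₁=0.023, ω₁=2.314, θ₂=0.134, ω₂=0.178
apply F[4]=-20.000 → step 5: x=-0.068, v=-1.387, θ₁=0.076, ω₁=2.965, θ₂=0.138, ω₂=0.193
apply F[5]=-8.537 → step 6: x=-0.097, v=-1.516, θ₁=0.138, ω₁=3.294, θ₂=0.142, ω₂=0.197
apply F[6]=+14.264 → step 7: x=-0.126, v=-1.335, θ₁=0.201, ω₁=2.974, θ₂=0.146, ω₂=0.192
apply F[7]=+20.000 → step 8: x=-0.150, v=-1.088, θ₁=0.256, ω₁=2.547, θ₂=0.149, ω₂=0.171
apply F[8]=+20.000 → step 9: x=-0.170, v=-0.855, θ₁=0.303, ω₁=2.183, θ₂=0.152, ω₂=0.135
apply F[9]=+20.000 → step 10: x=-0.184, v=-0.633, θ₁=0.344, ω₁=1.874, θ₂=0.155, ω₂=0.083
apply F[10]=+20.000 → step 11: x=-0.195, v=-0.422, θ₁=0.379, ω₁=1.612, θ₂=0.156, ω₂=0.018
apply F[11]=+20.000 → step 12: x=-0.201, v=-0.219, θ₁=0.409, ω₁=1.390, θ₂=0.155, ω₂=-0.060
apply F[12]=+20.000 → step 13: x=-0.204, v=-0.022, θ₁=0.434, ω₁=1.201, θ₂=0.153, ω₂=-0.149
apply F[13]=+20.000 → step 14: x=-0.202, v=0.169, θ₁=0.457, ω₁=1.041, θ₂=0.149, ω₂=-0.248
apply F[14]=+20.000 → step 15: x=-0.197, v=0.355, θ₁=0.476, ω₁=0.905, θ₂=0.143, ω₂=-0.356
apply F[15]=+20.000 → step 16: x=-0.188, v=0.538, θ₁=0.493, ω₁=0.788, θ₂=0.135, ω₂=-0.472
apply F[16]=+20.000 → step 17: x=-0.176, v=0.717, θ₁=0.508, ω₁=0.689, θ₂=0.124, ω₂=-0.596
apply F[17]=+20.000 → step 18: x=-0.159, v=0.895, θ₁=0.521, ω₁=0.603, θ₂=0.111, ω₂=-0.728
apply F[18]=+20.000 → step 19: x=-0.140, v=1.070, θ₁=0.532, ω₁=0.530, θ₂=0.095, ω₂=-0.868
apply F[19]=+20.000 → step 20: x=-0.117, v=1.245, θ₁=0.542, ω₁=0.466, θ₂=0.076, ω₂=-1.016
apply F[20]=+20.000 → step 21: x=-0.090, v=1.418, θ₁=0.551, ω₁=0.409, θ₂=0.054, ω₂=-1.171
apply F[21]=+20.000 → step 22: x=-0.060, v=1.591, θ₁=0.558, ω₁=0.359, θ₂=0.029, ω₂=-1.335
apply F[22]=+20.000 → step 23: x=-0.026, v=1.763, θ₁=0.565, ω₁=0.313, θ₂=0.001, ω₂=-1.507
apply F[23]=+20.000 → step 24: x=0.011, v=1.936, θ₁=0.571, ω₁=0.269, θ₂=-0.031, ω₂=-1.687
apply F[24]=+20.000 → step 25: x=0.051, v=2.109, θ₁=0.576, ω₁=0.225, θ₂=-0.067, ω₂=-1.875
apply F[25]=+20.000 → step 26: x=0.095, v=2.282, θ₁=0.580, ω₁=0.180, θ₂=-0.106, ω₂=-2.072
apply F[26]=+20.000 → step 27: x=0.142, v=2.457, θ₁=0.583, ω₁=0.130, θ₂=-0.150, ω₂=-2.277
apply F[27]=+20.000 → step 28: x=0.193, v=2.632, θ₁=0.585, ω₁=0.073, θ₂=-0.197, ω₂=-2.491
Max |angle| over trajectory = 0.585 rad; bound = 0.655 → within bound.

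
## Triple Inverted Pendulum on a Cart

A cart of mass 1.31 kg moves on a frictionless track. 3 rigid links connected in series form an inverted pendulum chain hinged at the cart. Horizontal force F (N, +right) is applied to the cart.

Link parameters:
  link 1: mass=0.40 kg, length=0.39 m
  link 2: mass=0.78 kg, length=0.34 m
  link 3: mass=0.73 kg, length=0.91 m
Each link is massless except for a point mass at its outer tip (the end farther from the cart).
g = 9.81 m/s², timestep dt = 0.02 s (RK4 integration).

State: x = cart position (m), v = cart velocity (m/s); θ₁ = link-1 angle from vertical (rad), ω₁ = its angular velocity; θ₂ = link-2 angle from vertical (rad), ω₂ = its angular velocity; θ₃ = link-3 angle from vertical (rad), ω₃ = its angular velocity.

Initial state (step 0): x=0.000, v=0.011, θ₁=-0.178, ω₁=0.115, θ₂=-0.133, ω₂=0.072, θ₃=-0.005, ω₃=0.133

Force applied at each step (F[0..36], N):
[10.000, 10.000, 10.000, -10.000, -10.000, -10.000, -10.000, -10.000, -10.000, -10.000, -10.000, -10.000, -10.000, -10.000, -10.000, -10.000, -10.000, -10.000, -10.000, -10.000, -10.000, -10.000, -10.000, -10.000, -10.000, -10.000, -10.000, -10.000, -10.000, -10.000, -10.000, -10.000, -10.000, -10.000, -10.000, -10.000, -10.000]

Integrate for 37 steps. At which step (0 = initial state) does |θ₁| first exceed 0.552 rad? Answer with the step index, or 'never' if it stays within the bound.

Answer: 10

Derivation:
apply F[0]=+10.000 → step 1: x=0.002, v=0.204, θ₁=-0.182, ω₁=-0.531, θ₂=-0.131, ω₂=0.120, θ₃=-0.002, ω₃=0.175
apply F[1]=+10.000 → step 2: x=0.008, v=0.397, θ₁=-0.199, ω₁=-1.195, θ₂=-0.128, ω₂=0.191, θ₃=0.002, ω₃=0.215
apply F[2]=+10.000 → step 3: x=0.018, v=0.588, θ₁=-0.230, ω₁=-1.888, θ₂=-0.123, ω₂=0.302, θ₃=0.007, ω₃=0.250
apply F[3]=-10.000 → step 4: x=0.029, v=0.496, θ₁=-0.269, ω₁=-1.992, θ₂=-0.115, ω₂=0.551, θ₃=0.012, ω₃=0.295
apply F[4]=-10.000 → step 5: x=0.038, v=0.408, θ₁=-0.310, ω₁=-2.182, θ₂=-0.101, ω₂=0.892, θ₃=0.018, ω₃=0.335
apply F[5]=-10.000 → step 6: x=0.045, v=0.320, θ₁=-0.356, ω₁=-2.431, θ₂=-0.079, ω₂=1.307, θ₃=0.025, ω₃=0.366
apply F[6]=-10.000 → step 7: x=0.051, v=0.227, θ₁=-0.408, ω₁=-2.703, θ₂=-0.048, ω₂=1.765, θ₃=0.033, ω₃=0.386
apply F[7]=-10.000 → step 8: x=0.054, v=0.127, θ₁=-0.464, ω₁=-2.960, θ₂=-0.008, ω₂=2.227, θ₃=0.041, ω₃=0.396
apply F[8]=-10.000 → step 9: x=0.056, v=0.019, θ₁=-0.526, ω₁=-3.176, θ₂=0.041, ω₂=2.660, θ₃=0.049, ω₃=0.399
apply F[9]=-10.000 → step 10: x=0.055, v=-0.097, θ₁=-0.591, ω₁=-3.338, θ₂=0.098, ω₂=3.050, θ₃=0.057, ω₃=0.398
apply F[10]=-10.000 → step 11: x=0.052, v=-0.219, θ₁=-0.659, ω₁=-3.451, θ₂=0.163, ω₂=3.395, θ₃=0.065, ω₃=0.397
apply F[11]=-10.000 → step 12: x=0.046, v=-0.346, θ₁=-0.729, ω₁=-3.521, θ₂=0.234, ω₂=3.705, θ₃=0.073, ω₃=0.397
apply F[12]=-10.000 → step 13: x=0.038, v=-0.474, θ₁=-0.800, ω₁=-3.556, θ₂=0.311, ω₂=3.991, θ₃=0.081, ω₃=0.401
apply F[13]=-10.000 → step 14: x=0.027, v=-0.603, θ₁=-0.871, ω₁=-3.563, θ₂=0.393, ω₂=4.267, θ₃=0.089, ω₃=0.410
apply F[14]=-10.000 → step 15: x=0.014, v=-0.730, θ₁=-0.942, ω₁=-3.545, θ₂=0.481, ω₂=4.543, θ₃=0.097, ω₃=0.426
apply F[15]=-10.000 → step 16: x=-0.002, v=-0.855, θ₁=-1.013, ω₁=-3.502, θ₂=0.575, ω₂=4.832, θ₃=0.106, ω₃=0.452
apply F[16]=-10.000 → step 17: x=-0.020, v=-0.975, θ₁=-1.082, ω₁=-3.431, θ₂=0.675, ω₂=5.144, θ₃=0.115, ω₃=0.490
apply F[17]=-10.000 → step 18: x=-0.041, v=-1.088, θ₁=-1.150, ω₁=-3.328, θ₂=0.781, ω₂=5.492, θ₃=0.126, ω₃=0.546
apply F[18]=-10.000 → step 19: x=-0.064, v=-1.190, θ₁=-1.215, ω₁=-3.189, θ₂=0.895, ω₂=5.885, θ₃=0.137, ω₃=0.627
apply F[19]=-10.000 → step 20: x=-0.088, v=-1.274, θ₁=-1.277, ω₁=-3.012, θ₂=1.017, ω₂=6.330, θ₃=0.151, ω₃=0.743
apply F[20]=-10.000 → step 21: x=-0.115, v=-1.334, θ₁=-1.335, ω₁=-2.811, θ₂=1.148, ω₂=6.814, θ₃=0.167, ω₃=0.909
apply F[21]=-10.000 → step 22: x=-0.142, v=-1.362, θ₁=-1.390, ω₁=-2.637, θ₂=1.289, ω₂=7.286, θ₃=0.188, ω₃=1.143
apply F[22]=-10.000 → step 23: x=-0.169, v=-1.355, θ₁=-1.442, ω₁=-2.599, θ₂=1.439, ω₂=7.635, θ₃=0.214, ω₃=1.453
apply F[23]=-10.000 → step 24: x=-0.196, v=-1.328, θ₁=-1.495, ω₁=-2.840, θ₂=1.593, ω₂=7.711, θ₃=0.246, ω₃=1.813
apply F[24]=-10.000 → step 25: x=-0.222, v=-1.315, θ₁=-1.558, ω₁=-3.424, θ₂=1.745, ω₂=7.456, θ₃=0.286, ω₃=2.160
apply F[25]=-10.000 → step 26: x=-0.249, v=-1.352, θ₁=-1.634, ω₁=-4.251, θ₂=1.890, ω₂=7.008, θ₃=0.332, ω₃=2.429
apply F[26]=-10.000 → step 27: x=-0.277, v=-1.450, θ₁=-1.728, ω₁=-5.152, θ₂=2.026, ω₂=6.611, θ₃=0.382, ω₃=2.604
apply F[27]=-10.000 → step 28: x=-0.307, v=-1.602, θ₁=-1.840, ω₁=-6.045, θ₂=2.156, ω₂=6.444, θ₃=0.436, ω₃=2.710
apply F[28]=-10.000 → step 29: x=-0.341, v=-1.794, θ₁=-1.970, ω₁=-6.965, θ₂=2.286, ω₂=6.612, θ₃=0.491, ω₃=2.784
apply F[29]=-10.000 → step 30: x=-0.379, v=-2.023, θ₁=-2.120, ω₁=-8.039, θ₂=2.423, ω₂=7.221, θ₃=0.547, ω₃=2.864
apply F[30]=-10.000 → step 31: x=-0.422, v=-2.296, θ₁=-2.294, ω₁=-9.536, θ₂=2.579, ω₂=8.528, θ₃=0.606, ω₃=3.004
apply F[31]=-10.000 → step 32: x=-0.471, v=-2.664, θ₁=-2.508, ω₁=-12.198, θ₂=2.774, ω₂=11.372, θ₃=0.669, ω₃=3.350
apply F[32]=-10.000 → step 33: x=-0.531, v=-3.396, θ₁=-2.808, ω₁=-19.215, θ₂=3.067, ω₂=19.811, θ₃=0.746, ω₃=4.904
apply F[33]=-10.000 → step 34: x=-0.610, v=-4.358, θ₁=-3.236, ω₁=-20.544, θ₂=3.540, ω₂=23.472, θ₃=0.910, ω₃=11.123
apply F[34]=-10.000 → step 35: x=-0.696, v=-4.203, θ₁=-3.561, ω₁=-14.180, θ₂=3.889, ω₂=13.336, θ₃=1.148, ω₃=12.112
apply F[35]=-10.000 → step 36: x=-0.779, v=-4.093, θ₁=-3.838, ω₁=-14.074, θ₂=4.093, ω₂=7.073, θ₃=1.390, ω₃=12.077
apply F[36]=-10.000 → step 37: x=-0.858, v=-3.793, θ₁=-4.137, ω₁=-16.014, θ₂=4.161, ω₂=-0.638, θ₃=1.629, ω₃=11.755
|θ₁| = 0.591 > 0.552 first at step 10.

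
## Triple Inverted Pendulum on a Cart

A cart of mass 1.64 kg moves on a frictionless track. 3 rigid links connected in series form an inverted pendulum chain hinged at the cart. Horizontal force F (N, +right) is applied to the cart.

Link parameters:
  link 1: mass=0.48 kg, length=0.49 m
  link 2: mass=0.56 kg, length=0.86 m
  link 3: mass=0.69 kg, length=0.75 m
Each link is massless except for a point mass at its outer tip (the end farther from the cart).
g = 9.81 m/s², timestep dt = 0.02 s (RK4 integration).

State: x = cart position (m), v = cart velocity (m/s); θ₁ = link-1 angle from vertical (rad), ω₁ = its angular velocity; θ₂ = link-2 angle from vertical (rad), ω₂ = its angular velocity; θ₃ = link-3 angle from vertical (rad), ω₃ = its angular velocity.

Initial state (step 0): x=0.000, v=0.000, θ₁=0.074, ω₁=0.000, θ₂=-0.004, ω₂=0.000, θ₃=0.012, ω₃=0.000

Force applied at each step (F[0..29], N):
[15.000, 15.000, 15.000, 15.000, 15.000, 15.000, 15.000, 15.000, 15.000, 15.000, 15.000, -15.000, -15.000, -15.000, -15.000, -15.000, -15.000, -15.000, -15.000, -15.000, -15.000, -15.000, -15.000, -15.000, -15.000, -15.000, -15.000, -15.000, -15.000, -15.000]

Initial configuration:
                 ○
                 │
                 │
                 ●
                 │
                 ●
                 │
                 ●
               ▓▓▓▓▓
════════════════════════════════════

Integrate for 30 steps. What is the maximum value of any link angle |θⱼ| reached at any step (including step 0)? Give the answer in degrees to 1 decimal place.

apply F[0]=+15.000 → step 1: x=0.002, v=0.167, θ₁=0.072, ω₁=-0.227, θ₂=-0.005, ω₂=-0.071, θ₃=0.012, ω₃=0.010
apply F[1]=+15.000 → step 2: x=0.007, v=0.335, θ₁=0.065, ω₁=-0.462, θ₂=-0.007, ω₂=-0.139, θ₃=0.012, ω₃=0.021
apply F[2]=+15.000 → step 3: x=0.015, v=0.506, θ₁=0.053, ω₁=-0.714, θ₂=-0.010, ω₂=-0.202, θ₃=0.013, ω₃=0.033
apply F[3]=+15.000 → step 4: x=0.027, v=0.679, θ₁=0.036, ω₁=-0.991, θ₂=-0.015, ω₂=-0.256, θ₃=0.014, ω₃=0.048
apply F[4]=+15.000 → step 5: x=0.042, v=0.857, θ₁=0.013, ω₁=-1.301, θ₂=-0.020, ω₂=-0.298, θ₃=0.015, ω₃=0.065
apply F[5]=+15.000 → step 6: x=0.061, v=1.040, θ₁=-0.016, ω₁=-1.654, θ₂=-0.027, ω₂=-0.324, θ₃=0.016, ω₃=0.085
apply F[6]=+15.000 → step 7: x=0.084, v=1.229, θ₁=-0.053, ω₁=-2.055, θ₂=-0.033, ω₂=-0.332, θ₃=0.018, ω₃=0.107
apply F[7]=+15.000 → step 8: x=0.110, v=1.422, θ₁=-0.099, ω₁=-2.504, θ₂=-0.040, ω₂=-0.322, θ₃=0.021, ω₃=0.128
apply F[8]=+15.000 → step 9: x=0.141, v=1.617, θ₁=-0.154, ω₁=-2.988, θ₂=-0.046, ω₂=-0.299, θ₃=0.023, ω₃=0.146
apply F[9]=+15.000 → step 10: x=0.175, v=1.809, θ₁=-0.218, ω₁=-3.483, θ₂=-0.052, ω₂=-0.276, θ₃=0.026, ω₃=0.157
apply F[10]=+15.000 → step 11: x=0.213, v=1.994, θ₁=-0.293, ω₁=-3.952, θ₂=-0.057, ω₂=-0.273, θ₃=0.030, ω₃=0.158
apply F[11]=-15.000 → step 12: x=0.251, v=1.836, θ₁=-0.371, ω₁=-3.876, θ₂=-0.062, ω₂=-0.200, θ₃=0.033, ω₃=0.177
apply F[12]=-15.000 → step 13: x=0.287, v=1.683, θ₁=-0.448, ω₁=-3.870, θ₂=-0.065, ω₂=-0.108, θ₃=0.037, ω₃=0.196
apply F[13]=-15.000 → step 14: x=0.319, v=1.532, θ₁=-0.526, ω₁=-3.916, θ₂=-0.066, ω₂=-0.004, θ₃=0.041, ω₃=0.215
apply F[14]=-15.000 → step 15: x=0.348, v=1.382, θ₁=-0.605, ω₁=-3.999, θ₂=-0.065, ω₂=0.104, θ₃=0.045, ω₃=0.231
apply F[15]=-15.000 → step 16: x=0.374, v=1.230, θ₁=-0.686, ω₁=-4.109, θ₂=-0.062, ω₂=0.209, θ₃=0.050, ω₃=0.244
apply F[16]=-15.000 → step 17: x=0.397, v=1.074, θ₁=-0.770, ω₁=-4.237, θ₂=-0.057, ω₂=0.306, θ₃=0.055, ω₃=0.254
apply F[17]=-15.000 → step 18: x=0.417, v=0.914, θ₁=-0.856, ω₁=-4.381, θ₂=-0.050, ω₂=0.389, θ₃=0.060, ω₃=0.261
apply F[18]=-15.000 → step 19: x=0.434, v=0.750, θ₁=-0.945, ω₁=-4.539, θ₂=-0.041, ω₂=0.457, θ₃=0.065, ω₃=0.266
apply F[19]=-15.000 → step 20: x=0.447, v=0.579, θ₁=-1.037, ω₁=-4.713, θ₂=-0.032, ω₂=0.504, θ₃=0.071, ω₃=0.268
apply F[20]=-15.000 → step 21: x=0.457, v=0.402, θ₁=-1.134, ω₁=-4.907, θ₂=-0.021, ω₂=0.528, θ₃=0.076, ω₃=0.269
apply F[21]=-15.000 → step 22: x=0.463, v=0.218, θ₁=-1.234, ω₁=-5.127, θ₂=-0.011, ω₂=0.524, θ₃=0.082, ω₃=0.268
apply F[22]=-15.000 → step 23: x=0.465, v=0.026, θ₁=-1.339, ω₁=-5.381, θ₂=-0.001, ω₂=0.487, θ₃=0.087, ω₃=0.267
apply F[23]=-15.000 → step 24: x=0.464, v=-0.176, θ₁=-1.449, ω₁=-5.680, θ₂=0.008, ω₂=0.410, θ₃=0.092, ω₃=0.266
apply F[24]=-15.000 → step 25: x=0.458, v=-0.391, θ₁=-1.566, ω₁=-6.040, θ₂=0.015, ω₂=0.283, θ₃=0.098, ω₃=0.265
apply F[25]=-15.000 → step 26: x=0.448, v=-0.622, θ₁=-1.692, ω₁=-6.484, θ₂=0.019, ω₂=0.092, θ₃=0.103, ω₃=0.266
apply F[26]=-15.000 → step 27: x=0.433, v=-0.875, θ₁=-1.827, ω₁=-7.046, θ₂=0.018, ω₂=-0.186, θ₃=0.108, ω₃=0.270
apply F[27]=-15.000 → step 28: x=0.413, v=-1.158, θ₁=-1.974, ω₁=-7.777, θ₂=0.011, ω₂=-0.586, θ₃=0.114, ω₃=0.279
apply F[28]=-15.000 → step 29: x=0.387, v=-1.484, θ₁=-2.139, ω₁=-8.763, θ₂=-0.006, ω₂=-1.166, θ₃=0.119, ω₃=0.303
apply F[29]=-15.000 → step 30: x=0.353, v=-1.874, θ₁=-2.328, ω₁=-10.147, θ₂=-0.038, ω₂=-2.027, θ₃=0.126, ω₃=0.362
Max |angle| over trajectory = 2.328 rad = 133.4°.

Answer: 133.4°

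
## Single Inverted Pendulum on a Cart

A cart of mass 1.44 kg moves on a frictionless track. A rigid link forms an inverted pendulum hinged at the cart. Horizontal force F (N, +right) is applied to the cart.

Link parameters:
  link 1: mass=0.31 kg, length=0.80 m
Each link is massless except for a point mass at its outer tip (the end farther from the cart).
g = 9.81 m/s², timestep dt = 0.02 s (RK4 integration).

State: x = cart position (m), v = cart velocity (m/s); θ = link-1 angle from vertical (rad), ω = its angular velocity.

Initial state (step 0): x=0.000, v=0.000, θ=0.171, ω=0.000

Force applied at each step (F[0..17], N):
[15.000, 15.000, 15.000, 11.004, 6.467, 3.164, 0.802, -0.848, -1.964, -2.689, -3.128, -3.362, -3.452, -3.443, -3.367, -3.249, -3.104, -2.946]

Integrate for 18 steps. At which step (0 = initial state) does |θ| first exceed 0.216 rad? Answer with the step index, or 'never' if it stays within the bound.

Answer: never

Derivation:
apply F[0]=+15.000 → step 1: x=0.002, v=0.200, θ=0.169, ω=-0.205
apply F[1]=+15.000 → step 2: x=0.008, v=0.400, θ=0.163, ω=-0.411
apply F[2]=+15.000 → step 3: x=0.018, v=0.601, θ=0.152, ω=-0.621
apply F[3]=+11.004 → step 4: x=0.032, v=0.748, θ=0.139, ω=-0.766
apply F[4]=+6.467 → step 5: x=0.047, v=0.832, θ=0.123, ω=-0.838
apply F[5]=+3.164 → step 6: x=0.064, v=0.871, θ=0.106, ω=-0.859
apply F[6]=+0.802 → step 7: x=0.082, v=0.879, θ=0.089, ω=-0.845
apply F[7]=-0.848 → step 8: x=0.099, v=0.864, θ=0.072, ω=-0.806
apply F[8]=-1.964 → step 9: x=0.116, v=0.834, θ=0.056, ω=-0.753
apply F[9]=-2.689 → step 10: x=0.132, v=0.794, θ=0.042, ω=-0.692
apply F[10]=-3.128 → step 11: x=0.148, v=0.750, θ=0.029, ω=-0.628
apply F[11]=-3.362 → step 12: x=0.162, v=0.702, θ=0.017, ω=-0.563
apply F[12]=-3.452 → step 13: x=0.176, v=0.654, θ=0.006, ω=-0.499
apply F[13]=-3.443 → step 14: x=0.189, v=0.606, θ=-0.003, ω=-0.439
apply F[14]=-3.367 → step 15: x=0.200, v=0.559, θ=-0.011, ω=-0.383
apply F[15]=-3.249 → step 16: x=0.211, v=0.515, θ=-0.018, ω=-0.331
apply F[16]=-3.104 → step 17: x=0.221, v=0.472, θ=-0.025, ω=-0.283
apply F[17]=-2.946 → step 18: x=0.230, v=0.433, θ=-0.030, ω=-0.240
max |θ| = 0.171 ≤ 0.216 over all 19 states.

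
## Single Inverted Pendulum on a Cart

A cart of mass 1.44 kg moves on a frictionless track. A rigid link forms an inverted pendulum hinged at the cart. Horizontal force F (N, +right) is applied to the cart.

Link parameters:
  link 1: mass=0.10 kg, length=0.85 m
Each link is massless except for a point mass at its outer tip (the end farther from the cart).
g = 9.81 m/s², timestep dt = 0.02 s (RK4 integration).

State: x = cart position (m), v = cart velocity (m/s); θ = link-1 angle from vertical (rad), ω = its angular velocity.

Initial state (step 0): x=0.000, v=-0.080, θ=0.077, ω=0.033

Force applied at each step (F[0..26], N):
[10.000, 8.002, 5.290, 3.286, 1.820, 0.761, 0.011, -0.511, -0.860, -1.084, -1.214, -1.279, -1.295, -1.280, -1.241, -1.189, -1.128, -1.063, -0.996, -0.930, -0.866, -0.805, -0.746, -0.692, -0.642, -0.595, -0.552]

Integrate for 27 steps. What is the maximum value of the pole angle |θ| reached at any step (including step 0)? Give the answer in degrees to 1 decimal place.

apply F[0]=+10.000 → step 1: x=-0.000, v=0.058, θ=0.076, ω=-0.111
apply F[1]=+8.002 → step 2: x=0.002, v=0.168, θ=0.073, ω=-0.223
apply F[2]=+5.290 → step 3: x=0.006, v=0.240, θ=0.068, ω=-0.292
apply F[3]=+3.286 → step 4: x=0.011, v=0.285, θ=0.062, ω=-0.329
apply F[4]=+1.820 → step 5: x=0.017, v=0.310, θ=0.055, ω=-0.345
apply F[5]=+0.761 → step 6: x=0.024, v=0.319, θ=0.048, ω=-0.344
apply F[6]=+0.011 → step 7: x=0.030, v=0.319, θ=0.041, ω=-0.334
apply F[7]=-0.511 → step 8: x=0.036, v=0.311, θ=0.035, ω=-0.316
apply F[8]=-0.860 → step 9: x=0.042, v=0.299, θ=0.029, ω=-0.294
apply F[9]=-1.084 → step 10: x=0.048, v=0.284, θ=0.023, ω=-0.270
apply F[10]=-1.214 → step 11: x=0.054, v=0.267, θ=0.018, ω=-0.245
apply F[11]=-1.279 → step 12: x=0.059, v=0.249, θ=0.013, ω=-0.220
apply F[12]=-1.295 → step 13: x=0.064, v=0.230, θ=0.009, ω=-0.197
apply F[13]=-1.280 → step 14: x=0.068, v=0.213, θ=0.005, ω=-0.174
apply F[14]=-1.241 → step 15: x=0.072, v=0.195, θ=0.002, ω=-0.153
apply F[15]=-1.189 → step 16: x=0.076, v=0.179, θ=-0.001, ω=-0.133
apply F[16]=-1.128 → step 17: x=0.079, v=0.163, θ=-0.003, ω=-0.115
apply F[17]=-1.063 → step 18: x=0.082, v=0.148, θ=-0.006, ω=-0.099
apply F[18]=-0.996 → step 19: x=0.085, v=0.135, θ=-0.007, ω=-0.084
apply F[19]=-0.930 → step 20: x=0.088, v=0.122, θ=-0.009, ω=-0.071
apply F[20]=-0.866 → step 21: x=0.090, v=0.110, θ=-0.010, ω=-0.059
apply F[21]=-0.805 → step 22: x=0.092, v=0.099, θ=-0.011, ω=-0.049
apply F[22]=-0.746 → step 23: x=0.094, v=0.089, θ=-0.012, ω=-0.040
apply F[23]=-0.692 → step 24: x=0.096, v=0.079, θ=-0.013, ω=-0.031
apply F[24]=-0.642 → step 25: x=0.097, v=0.071, θ=-0.013, ω=-0.024
apply F[25]=-0.595 → step 26: x=0.099, v=0.062, θ=-0.014, ω=-0.018
apply F[26]=-0.552 → step 27: x=0.100, v=0.055, θ=-0.014, ω=-0.012
Max |angle| over trajectory = 0.077 rad = 4.4°.

Answer: 4.4°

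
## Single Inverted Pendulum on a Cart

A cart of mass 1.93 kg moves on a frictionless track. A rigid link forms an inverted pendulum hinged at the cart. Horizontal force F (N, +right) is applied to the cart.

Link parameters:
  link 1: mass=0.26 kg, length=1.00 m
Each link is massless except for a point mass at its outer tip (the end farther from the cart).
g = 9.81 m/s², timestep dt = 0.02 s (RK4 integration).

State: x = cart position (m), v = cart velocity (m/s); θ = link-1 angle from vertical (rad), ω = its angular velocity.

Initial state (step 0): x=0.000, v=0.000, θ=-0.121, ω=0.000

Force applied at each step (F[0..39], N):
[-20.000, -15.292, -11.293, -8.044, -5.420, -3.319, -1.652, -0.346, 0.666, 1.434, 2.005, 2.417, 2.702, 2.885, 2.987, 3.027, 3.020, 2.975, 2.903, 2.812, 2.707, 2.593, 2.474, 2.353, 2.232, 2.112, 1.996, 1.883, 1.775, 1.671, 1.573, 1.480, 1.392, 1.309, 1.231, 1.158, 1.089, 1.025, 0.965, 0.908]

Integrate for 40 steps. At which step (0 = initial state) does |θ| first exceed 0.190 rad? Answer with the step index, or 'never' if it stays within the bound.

apply F[0]=-20.000 → step 1: x=-0.002, v=-0.204, θ=-0.119, ω=0.179
apply F[1]=-15.292 → step 2: x=-0.008, v=-0.359, θ=-0.114, ω=0.310
apply F[2]=-11.293 → step 3: x=-0.016, v=-0.473, θ=-0.107, ω=0.401
apply F[3]=-8.044 → step 4: x=-0.026, v=-0.553, θ=-0.099, ω=0.461
apply F[4]=-5.420 → step 5: x=-0.038, v=-0.607, θ=-0.089, ω=0.496
apply F[5]=-3.319 → step 6: x=-0.050, v=-0.639, θ=-0.079, ω=0.512
apply F[6]=-1.652 → step 7: x=-0.063, v=-0.655, θ=-0.069, ω=0.513
apply F[7]=-0.346 → step 8: x=-0.076, v=-0.656, θ=-0.059, ω=0.502
apply F[8]=+0.666 → step 9: x=-0.089, v=-0.648, θ=-0.049, ω=0.483
apply F[9]=+1.434 → step 10: x=-0.102, v=-0.632, θ=-0.039, ω=0.459
apply F[10]=+2.005 → step 11: x=-0.115, v=-0.611, θ=-0.030, ω=0.430
apply F[11]=+2.417 → step 12: x=-0.127, v=-0.585, θ=-0.022, ω=0.400
apply F[12]=+2.702 → step 13: x=-0.138, v=-0.556, θ=-0.014, ω=0.368
apply F[13]=+2.885 → step 14: x=-0.149, v=-0.526, θ=-0.007, ω=0.335
apply F[14]=+2.987 → step 15: x=-0.159, v=-0.495, θ=-0.001, ω=0.303
apply F[15]=+3.027 → step 16: x=-0.169, v=-0.464, θ=0.005, ω=0.272
apply F[16]=+3.020 → step 17: x=-0.178, v=-0.433, θ=0.010, ω=0.243
apply F[17]=+2.975 → step 18: x=-0.186, v=-0.402, θ=0.014, ω=0.215
apply F[18]=+2.903 → step 19: x=-0.194, v=-0.373, θ=0.018, ω=0.188
apply F[19]=+2.812 → step 20: x=-0.201, v=-0.344, θ=0.022, ω=0.164
apply F[20]=+2.707 → step 21: x=-0.207, v=-0.316, θ=0.025, ω=0.141
apply F[21]=+2.593 → step 22: x=-0.214, v=-0.290, θ=0.028, ω=0.120
apply F[22]=+2.474 → step 23: x=-0.219, v=-0.265, θ=0.030, ω=0.101
apply F[23]=+2.353 → step 24: x=-0.224, v=-0.242, θ=0.032, ω=0.083
apply F[24]=+2.232 → step 25: x=-0.229, v=-0.220, θ=0.033, ω=0.067
apply F[25]=+2.112 → step 26: x=-0.233, v=-0.199, θ=0.034, ω=0.053
apply F[26]=+1.996 → step 27: x=-0.237, v=-0.179, θ=0.035, ω=0.040
apply F[27]=+1.883 → step 28: x=-0.240, v=-0.160, θ=0.036, ω=0.028
apply F[28]=+1.775 → step 29: x=-0.243, v=-0.143, θ=0.036, ω=0.018
apply F[29]=+1.671 → step 30: x=-0.246, v=-0.127, θ=0.037, ω=0.009
apply F[30]=+1.573 → step 31: x=-0.248, v=-0.111, θ=0.037, ω=0.001
apply F[31]=+1.480 → step 32: x=-0.250, v=-0.097, θ=0.037, ω=-0.006
apply F[32]=+1.392 → step 33: x=-0.252, v=-0.083, θ=0.037, ω=-0.013
apply F[33]=+1.309 → step 34: x=-0.254, v=-0.071, θ=0.036, ω=-0.018
apply F[34]=+1.231 → step 35: x=-0.255, v=-0.059, θ=0.036, ω=-0.023
apply F[35]=+1.158 → step 36: x=-0.256, v=-0.048, θ=0.035, ω=-0.027
apply F[36]=+1.089 → step 37: x=-0.257, v=-0.038, θ=0.035, ω=-0.030
apply F[37]=+1.025 → step 38: x=-0.258, v=-0.028, θ=0.034, ω=-0.033
apply F[38]=+0.965 → step 39: x=-0.258, v=-0.019, θ=0.034, ω=-0.036
apply F[39]=+0.908 → step 40: x=-0.258, v=-0.010, θ=0.033, ω=-0.038
max |θ| = 0.121 ≤ 0.190 over all 41 states.

Answer: never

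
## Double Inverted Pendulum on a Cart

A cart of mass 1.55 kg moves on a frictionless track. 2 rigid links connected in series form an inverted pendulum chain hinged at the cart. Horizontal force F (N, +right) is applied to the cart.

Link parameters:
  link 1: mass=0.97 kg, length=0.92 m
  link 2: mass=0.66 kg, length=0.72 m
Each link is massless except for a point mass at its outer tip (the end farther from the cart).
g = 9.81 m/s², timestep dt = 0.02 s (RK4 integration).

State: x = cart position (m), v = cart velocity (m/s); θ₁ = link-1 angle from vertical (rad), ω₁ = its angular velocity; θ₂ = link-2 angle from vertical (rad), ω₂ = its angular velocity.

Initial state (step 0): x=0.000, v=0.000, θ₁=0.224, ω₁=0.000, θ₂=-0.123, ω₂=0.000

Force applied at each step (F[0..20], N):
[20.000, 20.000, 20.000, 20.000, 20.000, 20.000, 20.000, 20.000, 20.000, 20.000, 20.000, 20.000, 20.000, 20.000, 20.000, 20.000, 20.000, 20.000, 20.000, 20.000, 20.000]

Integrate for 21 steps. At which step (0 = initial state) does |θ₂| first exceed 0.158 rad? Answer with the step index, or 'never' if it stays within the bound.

Answer: 5

Derivation:
apply F[0]=+20.000 → step 1: x=0.002, v=0.207, θ₁=0.223, ω₁=-0.120, θ₂=-0.125, ω₂=-0.174
apply F[1]=+20.000 → step 2: x=0.008, v=0.414, θ₁=0.219, ω₁=-0.242, θ₂=-0.130, ω₂=-0.349
apply F[2]=+20.000 → step 3: x=0.019, v=0.624, θ₁=0.213, ω₁=-0.367, θ₂=-0.139, ω₂=-0.522
apply F[3]=+20.000 → step 4: x=0.033, v=0.835, θ₁=0.204, ω₁=-0.497, θ₂=-0.151, ω₂=-0.694
apply F[4]=+20.000 → step 5: x=0.052, v=1.050, θ₁=0.193, ω₁=-0.635, θ₂=-0.166, ω₂=-0.864
apply F[5]=+20.000 → step 6: x=0.075, v=1.269, θ₁=0.179, ω₁=-0.781, θ₂=-0.185, ω₂=-1.031
apply F[6]=+20.000 → step 7: x=0.103, v=1.492, θ₁=0.162, ω₁=-0.939, θ₂=-0.208, ω₂=-1.193
apply F[7]=+20.000 → step 8: x=0.135, v=1.721, θ₁=0.141, ω₁=-1.110, θ₂=-0.233, ω₂=-1.349
apply F[8]=+20.000 → step 9: x=0.172, v=1.956, θ₁=0.117, ω₁=-1.297, θ₂=-0.262, ω₂=-1.497
apply F[9]=+20.000 → step 10: x=0.213, v=2.197, θ₁=0.089, ω₁=-1.502, θ₂=-0.293, ω₂=-1.632
apply F[10]=+20.000 → step 11: x=0.260, v=2.444, θ₁=0.057, ω₁=-1.726, θ₂=-0.327, ω₂=-1.752
apply F[11]=+20.000 → step 12: x=0.311, v=2.697, θ₁=0.020, ω₁=-1.971, θ₂=-0.363, ω₂=-1.852
apply F[12]=+20.000 → step 13: x=0.368, v=2.955, θ₁=-0.022, ω₁=-2.237, θ₂=-0.401, ω₂=-1.928
apply F[13]=+20.000 → step 14: x=0.429, v=3.216, θ₁=-0.069, ω₁=-2.525, θ₂=-0.440, ω₂=-1.974
apply F[14]=+20.000 → step 15: x=0.496, v=3.475, θ₁=-0.123, ω₁=-2.831, θ₂=-0.479, ω₂=-1.987
apply F[15]=+20.000 → step 16: x=0.568, v=3.729, θ₁=-0.183, ω₁=-3.151, θ₂=-0.519, ω₂=-1.965
apply F[16]=+20.000 → step 17: x=0.645, v=3.969, θ₁=-0.249, ω₁=-3.476, θ₂=-0.558, ω₂=-1.908
apply F[17]=+20.000 → step 18: x=0.727, v=4.189, θ₁=-0.322, ω₁=-3.798, θ₂=-0.595, ω₂=-1.821
apply F[18]=+20.000 → step 19: x=0.813, v=4.379, θ₁=-0.401, ω₁=-4.104, θ₂=-0.630, ω₂=-1.716
apply F[19]=+20.000 → step 20: x=0.902, v=4.533, θ₁=-0.486, ω₁=-4.384, θ₂=-0.664, ω₂=-1.608
apply F[20]=+20.000 → step 21: x=0.994, v=4.646, θ₁=-0.576, ω₁=-4.630, θ₂=-0.695, ω₂=-1.514
|θ₂| = 0.166 > 0.158 first at step 5.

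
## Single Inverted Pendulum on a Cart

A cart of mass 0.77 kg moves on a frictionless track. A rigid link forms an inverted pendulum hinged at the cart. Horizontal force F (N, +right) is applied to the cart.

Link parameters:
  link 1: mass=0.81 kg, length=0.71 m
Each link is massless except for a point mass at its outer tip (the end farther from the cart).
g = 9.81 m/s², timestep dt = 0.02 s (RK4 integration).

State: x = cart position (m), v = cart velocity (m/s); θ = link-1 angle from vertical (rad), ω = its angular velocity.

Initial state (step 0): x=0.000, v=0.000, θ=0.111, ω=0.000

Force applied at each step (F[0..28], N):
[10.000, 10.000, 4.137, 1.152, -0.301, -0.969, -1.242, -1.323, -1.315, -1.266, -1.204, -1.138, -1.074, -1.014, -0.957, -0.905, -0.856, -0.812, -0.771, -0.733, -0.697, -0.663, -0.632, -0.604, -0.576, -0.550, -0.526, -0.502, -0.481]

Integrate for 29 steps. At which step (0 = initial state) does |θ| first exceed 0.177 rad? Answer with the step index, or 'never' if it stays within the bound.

apply F[0]=+10.000 → step 1: x=0.002, v=0.234, θ=0.108, ω=-0.298
apply F[1]=+10.000 → step 2: x=0.009, v=0.470, θ=0.099, ω=-0.600
apply F[2]=+4.137 → step 3: x=0.020, v=0.559, θ=0.086, ω=-0.698
apply F[3]=+1.152 → step 4: x=0.031, v=0.573, θ=0.072, ω=-0.696
apply F[4]=-0.301 → step 5: x=0.042, v=0.552, θ=0.059, ω=-0.649
apply F[5]=-0.969 → step 6: x=0.053, v=0.516, θ=0.046, ω=-0.584
apply F[6]=-1.242 → step 7: x=0.063, v=0.476, θ=0.035, ω=-0.516
apply F[7]=-1.323 → step 8: x=0.072, v=0.435, θ=0.026, ω=-0.450
apply F[8]=-1.315 → step 9: x=0.080, v=0.397, θ=0.017, ω=-0.390
apply F[9]=-1.266 → step 10: x=0.088, v=0.361, θ=0.010, ω=-0.336
apply F[10]=-1.204 → step 11: x=0.095, v=0.329, θ=0.004, ω=-0.288
apply F[11]=-1.138 → step 12: x=0.101, v=0.299, θ=-0.001, ω=-0.246
apply F[12]=-1.074 → step 13: x=0.107, v=0.272, θ=-0.006, ω=-0.209
apply F[13]=-1.014 → step 14: x=0.112, v=0.247, θ=-0.010, ω=-0.176
apply F[14]=-0.957 → step 15: x=0.117, v=0.224, θ=-0.013, ω=-0.148
apply F[15]=-0.905 → step 16: x=0.121, v=0.204, θ=-0.016, ω=-0.123
apply F[16]=-0.856 → step 17: x=0.125, v=0.185, θ=-0.018, ω=-0.101
apply F[17]=-0.812 → step 18: x=0.128, v=0.168, θ=-0.020, ω=-0.082
apply F[18]=-0.771 → step 19: x=0.132, v=0.152, θ=-0.021, ω=-0.066
apply F[19]=-0.733 → step 20: x=0.134, v=0.138, θ=-0.022, ω=-0.051
apply F[20]=-0.697 → step 21: x=0.137, v=0.124, θ=-0.023, ω=-0.039
apply F[21]=-0.663 → step 22: x=0.139, v=0.112, θ=-0.024, ω=-0.028
apply F[22]=-0.632 → step 23: x=0.142, v=0.101, θ=-0.025, ω=-0.019
apply F[23]=-0.604 → step 24: x=0.143, v=0.090, θ=-0.025, ω=-0.011
apply F[24]=-0.576 → step 25: x=0.145, v=0.080, θ=-0.025, ω=-0.004
apply F[25]=-0.550 → step 26: x=0.147, v=0.071, θ=-0.025, ω=0.002
apply F[26]=-0.526 → step 27: x=0.148, v=0.063, θ=-0.025, ω=0.008
apply F[27]=-0.502 → step 28: x=0.149, v=0.055, θ=-0.025, ω=0.012
apply F[28]=-0.481 → step 29: x=0.150, v=0.047, θ=-0.024, ω=0.016
max |θ| = 0.111 ≤ 0.177 over all 30 states.

Answer: never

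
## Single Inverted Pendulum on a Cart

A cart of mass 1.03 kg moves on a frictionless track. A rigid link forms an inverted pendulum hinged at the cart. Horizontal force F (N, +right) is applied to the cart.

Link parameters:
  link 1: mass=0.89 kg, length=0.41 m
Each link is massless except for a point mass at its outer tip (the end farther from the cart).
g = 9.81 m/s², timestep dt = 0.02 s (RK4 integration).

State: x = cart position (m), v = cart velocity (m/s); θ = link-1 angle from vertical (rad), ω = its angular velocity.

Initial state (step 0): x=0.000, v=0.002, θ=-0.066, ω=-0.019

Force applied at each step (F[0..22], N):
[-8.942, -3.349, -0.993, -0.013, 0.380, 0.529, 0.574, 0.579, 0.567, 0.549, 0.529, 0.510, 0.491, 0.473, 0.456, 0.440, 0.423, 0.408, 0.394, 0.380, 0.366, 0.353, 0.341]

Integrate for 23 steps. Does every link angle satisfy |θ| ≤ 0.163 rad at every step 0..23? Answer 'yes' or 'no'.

apply F[0]=-8.942 → step 1: x=-0.002, v=-0.160, θ=-0.063, ω=0.344
apply F[1]=-3.349 → step 2: x=-0.005, v=-0.215, θ=-0.055, ω=0.450
apply F[2]=-0.993 → step 3: x=-0.010, v=-0.226, θ=-0.046, ω=0.452
apply F[3]=-0.013 → step 4: x=-0.014, v=-0.219, θ=-0.037, ω=0.416
apply F[4]=+0.380 → step 5: x=-0.018, v=-0.206, θ=-0.029, ω=0.369
apply F[5]=+0.529 → step 6: x=-0.022, v=-0.192, θ=-0.022, ω=0.321
apply F[6]=+0.574 → step 7: x=-0.026, v=-0.177, θ=-0.016, ω=0.276
apply F[7]=+0.579 → step 8: x=-0.030, v=-0.164, θ=-0.011, ω=0.237
apply F[8]=+0.567 → step 9: x=-0.033, v=-0.151, θ=-0.007, ω=0.202
apply F[9]=+0.549 → step 10: x=-0.036, v=-0.140, θ=-0.003, ω=0.171
apply F[10]=+0.529 → step 11: x=-0.038, v=-0.129, θ=-0.000, ω=0.145
apply F[11]=+0.510 → step 12: x=-0.041, v=-0.119, θ=0.003, ω=0.122
apply F[12]=+0.491 → step 13: x=-0.043, v=-0.110, θ=0.005, ω=0.102
apply F[13]=+0.473 → step 14: x=-0.045, v=-0.102, θ=0.007, ω=0.085
apply F[14]=+0.456 → step 15: x=-0.047, v=-0.095, θ=0.008, ω=0.070
apply F[15]=+0.440 → step 16: x=-0.049, v=-0.088, θ=0.009, ω=0.057
apply F[16]=+0.423 → step 17: x=-0.051, v=-0.081, θ=0.010, ω=0.046
apply F[17]=+0.408 → step 18: x=-0.052, v=-0.075, θ=0.011, ω=0.036
apply F[18]=+0.394 → step 19: x=-0.054, v=-0.069, θ=0.012, ω=0.028
apply F[19]=+0.380 → step 20: x=-0.055, v=-0.064, θ=0.012, ω=0.021
apply F[20]=+0.366 → step 21: x=-0.056, v=-0.059, θ=0.013, ω=0.015
apply F[21]=+0.353 → step 22: x=-0.057, v=-0.054, θ=0.013, ω=0.009
apply F[22]=+0.341 → step 23: x=-0.058, v=-0.050, θ=0.013, ω=0.005
Max |angle| over trajectory = 0.066 rad; bound = 0.163 → within bound.

Answer: yes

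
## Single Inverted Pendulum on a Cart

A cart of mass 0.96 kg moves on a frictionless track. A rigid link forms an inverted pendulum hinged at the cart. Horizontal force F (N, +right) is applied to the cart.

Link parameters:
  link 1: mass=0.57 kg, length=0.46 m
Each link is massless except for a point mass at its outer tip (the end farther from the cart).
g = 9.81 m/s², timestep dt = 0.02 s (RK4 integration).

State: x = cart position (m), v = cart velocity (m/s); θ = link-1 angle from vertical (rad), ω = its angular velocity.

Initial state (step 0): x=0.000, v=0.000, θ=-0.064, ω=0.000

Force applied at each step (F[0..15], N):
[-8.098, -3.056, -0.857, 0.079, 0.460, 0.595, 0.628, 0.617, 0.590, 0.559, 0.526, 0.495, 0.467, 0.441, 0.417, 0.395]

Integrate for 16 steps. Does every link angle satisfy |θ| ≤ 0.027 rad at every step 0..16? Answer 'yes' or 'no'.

apply F[0]=-8.098 → step 1: x=-0.002, v=-0.161, θ=-0.061, ω=0.323
apply F[1]=-3.056 → step 2: x=-0.005, v=-0.218, θ=-0.053, ω=0.422
apply F[2]=-0.857 → step 3: x=-0.010, v=-0.230, θ=-0.045, ω=0.427
apply F[3]=+0.079 → step 4: x=-0.014, v=-0.224, θ=-0.037, ω=0.396
apply F[4]=+0.460 → step 5: x=-0.019, v=-0.210, θ=-0.029, ω=0.353
apply F[5]=+0.595 → step 6: x=-0.023, v=-0.195, θ=-0.023, ω=0.309
apply F[6]=+0.628 → step 7: x=-0.027, v=-0.180, θ=-0.017, ω=0.267
apply F[7]=+0.617 → step 8: x=-0.030, v=-0.165, θ=-0.012, ω=0.229
apply F[8]=+0.590 → step 9: x=-0.033, v=-0.152, θ=-0.008, ω=0.196
apply F[9]=+0.559 → step 10: x=-0.036, v=-0.139, θ=-0.004, ω=0.167
apply F[10]=+0.526 → step 11: x=-0.039, v=-0.128, θ=-0.001, ω=0.141
apply F[11]=+0.495 → step 12: x=-0.041, v=-0.118, θ=0.002, ω=0.119
apply F[12]=+0.467 → step 13: x=-0.043, v=-0.109, θ=0.004, ω=0.100
apply F[13]=+0.441 → step 14: x=-0.046, v=-0.100, θ=0.006, ω=0.083
apply F[14]=+0.417 → step 15: x=-0.047, v=-0.092, θ=0.007, ω=0.069
apply F[15]=+0.395 → step 16: x=-0.049, v=-0.085, θ=0.009, ω=0.056
Max |angle| over trajectory = 0.064 rad; bound = 0.027 → exceeded.

Answer: no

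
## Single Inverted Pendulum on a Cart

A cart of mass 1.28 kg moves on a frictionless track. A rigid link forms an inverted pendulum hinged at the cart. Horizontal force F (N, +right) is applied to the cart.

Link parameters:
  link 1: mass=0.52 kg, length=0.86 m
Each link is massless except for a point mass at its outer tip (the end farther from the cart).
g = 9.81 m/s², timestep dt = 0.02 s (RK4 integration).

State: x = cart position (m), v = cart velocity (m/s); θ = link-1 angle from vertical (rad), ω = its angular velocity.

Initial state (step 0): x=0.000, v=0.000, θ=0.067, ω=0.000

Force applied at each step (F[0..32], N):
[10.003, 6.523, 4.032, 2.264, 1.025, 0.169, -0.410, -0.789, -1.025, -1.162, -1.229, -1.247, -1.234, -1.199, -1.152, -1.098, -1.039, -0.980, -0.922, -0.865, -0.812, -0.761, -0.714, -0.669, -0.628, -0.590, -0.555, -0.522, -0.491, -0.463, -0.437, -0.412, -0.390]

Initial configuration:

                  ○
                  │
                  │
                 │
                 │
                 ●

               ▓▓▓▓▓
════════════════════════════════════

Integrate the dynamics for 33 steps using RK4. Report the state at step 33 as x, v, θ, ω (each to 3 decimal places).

Answer: x=0.113, v=0.021, θ=-0.016, ω=0.014

Derivation:
apply F[0]=+10.003 → step 1: x=0.002, v=0.151, θ=0.065, ω=-0.160
apply F[1]=+6.523 → step 2: x=0.005, v=0.247, θ=0.061, ω=-0.258
apply F[2]=+4.032 → step 3: x=0.011, v=0.306, θ=0.056, ω=-0.312
apply F[3]=+2.264 → step 4: x=0.017, v=0.337, θ=0.049, ω=-0.336
apply F[4]=+1.025 → step 5: x=0.024, v=0.349, θ=0.042, ω=-0.340
apply F[5]=+0.169 → step 6: x=0.031, v=0.349, θ=0.036, ω=-0.331
apply F[6]=-0.410 → step 7: x=0.038, v=0.340, θ=0.029, ω=-0.313
apply F[7]=-0.789 → step 8: x=0.045, v=0.326, θ=0.023, ω=-0.290
apply F[8]=-1.025 → step 9: x=0.051, v=0.308, θ=0.018, ω=-0.265
apply F[9]=-1.162 → step 10: x=0.057, v=0.289, θ=0.013, ω=-0.239
apply F[10]=-1.229 → step 11: x=0.063, v=0.269, θ=0.008, ω=-0.214
apply F[11]=-1.247 → step 12: x=0.068, v=0.249, θ=0.004, ω=-0.189
apply F[12]=-1.234 → step 13: x=0.073, v=0.229, θ=0.000, ω=-0.166
apply F[13]=-1.199 → step 14: x=0.077, v=0.211, θ=-0.003, ω=-0.145
apply F[14]=-1.152 → step 15: x=0.081, v=0.193, θ=-0.005, ω=-0.125
apply F[15]=-1.098 → step 16: x=0.085, v=0.176, θ=-0.008, ω=-0.107
apply F[16]=-1.039 → step 17: x=0.088, v=0.161, θ=-0.010, ω=-0.091
apply F[17]=-0.980 → step 18: x=0.091, v=0.146, θ=-0.011, ω=-0.077
apply F[18]=-0.922 → step 19: x=0.094, v=0.133, θ=-0.013, ω=-0.064
apply F[19]=-0.865 → step 20: x=0.097, v=0.120, θ=-0.014, ω=-0.052
apply F[20]=-0.812 → step 21: x=0.099, v=0.109, θ=-0.015, ω=-0.042
apply F[21]=-0.761 → step 22: x=0.101, v=0.098, θ=-0.016, ω=-0.033
apply F[22]=-0.714 → step 23: x=0.103, v=0.088, θ=-0.016, ω=-0.025
apply F[23]=-0.669 → step 24: x=0.104, v=0.079, θ=-0.017, ω=-0.018
apply F[24]=-0.628 → step 25: x=0.106, v=0.071, θ=-0.017, ω=-0.012
apply F[25]=-0.590 → step 26: x=0.107, v=0.063, θ=-0.017, ω=-0.007
apply F[26]=-0.555 → step 27: x=0.108, v=0.055, θ=-0.017, ω=-0.003
apply F[27]=-0.522 → step 28: x=0.110, v=0.049, θ=-0.017, ω=0.001
apply F[28]=-0.491 → step 29: x=0.110, v=0.042, θ=-0.017, ω=0.005
apply F[29]=-0.463 → step 30: x=0.111, v=0.037, θ=-0.017, ω=0.008
apply F[30]=-0.437 → step 31: x=0.112, v=0.031, θ=-0.017, ω=0.010
apply F[31]=-0.412 → step 32: x=0.112, v=0.026, θ=-0.017, ω=0.012
apply F[32]=-0.390 → step 33: x=0.113, v=0.021, θ=-0.016, ω=0.014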